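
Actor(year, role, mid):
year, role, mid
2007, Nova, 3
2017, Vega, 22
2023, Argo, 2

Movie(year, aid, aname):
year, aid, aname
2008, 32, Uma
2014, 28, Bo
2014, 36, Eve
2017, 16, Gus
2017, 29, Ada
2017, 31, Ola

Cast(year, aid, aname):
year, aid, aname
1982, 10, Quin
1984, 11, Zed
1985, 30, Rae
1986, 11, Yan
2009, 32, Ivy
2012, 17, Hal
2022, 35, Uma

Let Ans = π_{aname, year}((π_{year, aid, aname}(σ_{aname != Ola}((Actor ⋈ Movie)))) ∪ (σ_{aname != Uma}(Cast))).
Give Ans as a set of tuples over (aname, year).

Actor ⋈ Movie (natural join on year): {(2017, Vega, 22, 16, Gus), (2017, Vega, 22, 29, Ada), (2017, Vega, 22, 31, Ola)}
σ[aname != Ola]: keep tuples satisfying aname != Ola → {(2017, Vega, 22, 16, Gus), (2017, Vega, 22, 29, Ada)}
Projecting to year, aid, aname: {(2017, 16, Gus), (2017, 29, Ada)}
σ[aname != Uma]: keep tuples satisfying aname != Uma → {(1982, 10, Quin), (1984, 11, Zed), (1985, 30, Rae), (1986, 11, Yan), (2009, 32, Ivy), (2012, 17, Hal)}
Set union of the two operands is {(1982, 10, Quin), (1984, 11, Zed), (1985, 30, Rae), (1986, 11, Yan), (2009, 32, Ivy), (2012, 17, Hal), (2017, 16, Gus), (2017, 29, Ada)}.
Projecting to aname, year: {(Ada, 2017), (Gus, 2017), (Hal, 2012), (Ivy, 2009), (Quin, 1982), (Rae, 1985), (Yan, 1986), (Zed, 1984)}

{(Ada, 2017), (Gus, 2017), (Hal, 2012), (Ivy, 2009), (Quin, 1982), (Rae, 1985), (Yan, 1986), (Zed, 1984)}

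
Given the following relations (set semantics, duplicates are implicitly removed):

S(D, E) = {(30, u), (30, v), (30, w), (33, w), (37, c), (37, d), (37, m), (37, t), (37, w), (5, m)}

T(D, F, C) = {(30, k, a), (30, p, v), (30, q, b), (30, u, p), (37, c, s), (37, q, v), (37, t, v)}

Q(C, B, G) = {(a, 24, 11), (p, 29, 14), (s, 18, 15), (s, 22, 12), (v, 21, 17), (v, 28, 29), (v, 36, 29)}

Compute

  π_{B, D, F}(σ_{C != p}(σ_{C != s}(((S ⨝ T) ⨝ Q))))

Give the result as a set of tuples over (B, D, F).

{(21, 30, p), (21, 37, q), (21, 37, t), (24, 30, k), (28, 30, p), (28, 37, q), (28, 37, t), (36, 30, p), (36, 37, q), (36, 37, t)}

Natural join on D: {(30, u, k, a), (30, u, p, v), (30, u, q, b), (30, u, u, p), (30, v, k, a), (30, v, p, v), (30, v, q, b), (30, v, u, p), (30, w, k, a), (30, w, p, v), (30, w, q, b), (30, w, u, p), (37, c, c, s), (37, c, q, v), (37, c, t, v), (37, d, c, s), (37, d, q, v), (37, d, t, v), (37, m, c, s), (37, m, q, v), (37, m, t, v), (37, t, c, s), (37, t, q, v), (37, t, t, v), (37, w, c, s), (37, w, q, v), (37, w, t, v)}
Natural join on C: {(30, u, k, a, 24, 11), (30, u, p, v, 21, 17), (30, u, p, v, 28, 29), (30, u, p, v, 36, 29), (30, u, u, p, 29, 14), (30, v, k, a, 24, 11), (30, v, p, v, 21, 17), (30, v, p, v, 28, 29), (30, v, p, v, 36, 29), (30, v, u, p, 29, 14), (30, w, k, a, 24, 11), (30, w, p, v, 21, 17), (30, w, p, v, 28, 29), (30, w, p, v, 36, 29), (30, w, u, p, 29, 14), (37, c, c, s, 18, 15), (37, c, c, s, 22, 12), (37, c, q, v, 21, 17), (37, c, q, v, 28, 29), (37, c, q, v, 36, 29), (37, c, t, v, 21, 17), (37, c, t, v, 28, 29), (37, c, t, v, 36, 29), (37, d, c, s, 18, 15), (37, d, c, s, 22, 12), (37, d, q, v, 21, 17), (37, d, q, v, 28, 29), (37, d, q, v, 36, 29), (37, d, t, v, 21, 17), (37, d, t, v, 28, 29), (37, d, t, v, 36, 29), (37, m, c, s, 18, 15), (37, m, c, s, 22, 12), (37, m, q, v, 21, 17), (37, m, q, v, 28, 29), (37, m, q, v, 36, 29), (37, m, t, v, 21, 17), (37, m, t, v, 28, 29), (37, m, t, v, 36, 29), (37, t, c, s, 18, 15), (37, t, c, s, 22, 12), (37, t, q, v, 21, 17), (37, t, q, v, 28, 29), (37, t, q, v, 36, 29), (37, t, t, v, 21, 17), (37, t, t, v, 28, 29), (37, t, t, v, 36, 29), (37, w, c, s, 18, 15), (37, w, c, s, 22, 12), (37, w, q, v, 21, 17), (37, w, q, v, 28, 29), (37, w, q, v, 36, 29), (37, w, t, v, 21, 17), (37, w, t, v, 28, 29), (37, w, t, v, 36, 29)}
σ[C != s]: keep tuples satisfying C != s → {(30, u, k, a, 24, 11), (30, u, p, v, 21, 17), (30, u, p, v, 28, 29), (30, u, p, v, 36, 29), (30, u, u, p, 29, 14), (30, v, k, a, 24, 11), (30, v, p, v, 21, 17), (30, v, p, v, 28, 29), (30, v, p, v, 36, 29), (30, v, u, p, 29, 14), (30, w, k, a, 24, 11), (30, w, p, v, 21, 17), (30, w, p, v, 28, 29), (30, w, p, v, 36, 29), (30, w, u, p, 29, 14), (37, c, q, v, 21, 17), (37, c, q, v, 28, 29), (37, c, q, v, 36, 29), (37, c, t, v, 21, 17), (37, c, t, v, 28, 29), (37, c, t, v, 36, 29), (37, d, q, v, 21, 17), (37, d, q, v, 28, 29), (37, d, q, v, 36, 29), (37, d, t, v, 21, 17), (37, d, t, v, 28, 29), (37, d, t, v, 36, 29), (37, m, q, v, 21, 17), (37, m, q, v, 28, 29), (37, m, q, v, 36, 29), (37, m, t, v, 21, 17), (37, m, t, v, 28, 29), (37, m, t, v, 36, 29), (37, t, q, v, 21, 17), (37, t, q, v, 28, 29), (37, t, q, v, 36, 29), (37, t, t, v, 21, 17), (37, t, t, v, 28, 29), (37, t, t, v, 36, 29), (37, w, q, v, 21, 17), (37, w, q, v, 28, 29), (37, w, q, v, 36, 29), (37, w, t, v, 21, 17), (37, w, t, v, 28, 29), (37, w, t, v, 36, 29)}
σ[C != p]: keep tuples satisfying C != p → {(30, u, k, a, 24, 11), (30, u, p, v, 21, 17), (30, u, p, v, 28, 29), (30, u, p, v, 36, 29), (30, v, k, a, 24, 11), (30, v, p, v, 21, 17), (30, v, p, v, 28, 29), (30, v, p, v, 36, 29), (30, w, k, a, 24, 11), (30, w, p, v, 21, 17), (30, w, p, v, 28, 29), (30, w, p, v, 36, 29), (37, c, q, v, 21, 17), (37, c, q, v, 28, 29), (37, c, q, v, 36, 29), (37, c, t, v, 21, 17), (37, c, t, v, 28, 29), (37, c, t, v, 36, 29), (37, d, q, v, 21, 17), (37, d, q, v, 28, 29), (37, d, q, v, 36, 29), (37, d, t, v, 21, 17), (37, d, t, v, 28, 29), (37, d, t, v, 36, 29), (37, m, q, v, 21, 17), (37, m, q, v, 28, 29), (37, m, q, v, 36, 29), (37, m, t, v, 21, 17), (37, m, t, v, 28, 29), (37, m, t, v, 36, 29), (37, t, q, v, 21, 17), (37, t, q, v, 28, 29), (37, t, q, v, 36, 29), (37, t, t, v, 21, 17), (37, t, t, v, 28, 29), (37, t, t, v, 36, 29), (37, w, q, v, 21, 17), (37, w, q, v, 28, 29), (37, w, q, v, 36, 29), (37, w, t, v, 21, 17), (37, w, t, v, 28, 29), (37, w, t, v, 36, 29)}
Keep only column(s) B, D, F (32 duplicate(s) eliminated): {(21, 30, p), (21, 37, q), (21, 37, t), (24, 30, k), (28, 30, p), (28, 37, q), (28, 37, t), (36, 30, p), (36, 37, q), (36, 37, t)}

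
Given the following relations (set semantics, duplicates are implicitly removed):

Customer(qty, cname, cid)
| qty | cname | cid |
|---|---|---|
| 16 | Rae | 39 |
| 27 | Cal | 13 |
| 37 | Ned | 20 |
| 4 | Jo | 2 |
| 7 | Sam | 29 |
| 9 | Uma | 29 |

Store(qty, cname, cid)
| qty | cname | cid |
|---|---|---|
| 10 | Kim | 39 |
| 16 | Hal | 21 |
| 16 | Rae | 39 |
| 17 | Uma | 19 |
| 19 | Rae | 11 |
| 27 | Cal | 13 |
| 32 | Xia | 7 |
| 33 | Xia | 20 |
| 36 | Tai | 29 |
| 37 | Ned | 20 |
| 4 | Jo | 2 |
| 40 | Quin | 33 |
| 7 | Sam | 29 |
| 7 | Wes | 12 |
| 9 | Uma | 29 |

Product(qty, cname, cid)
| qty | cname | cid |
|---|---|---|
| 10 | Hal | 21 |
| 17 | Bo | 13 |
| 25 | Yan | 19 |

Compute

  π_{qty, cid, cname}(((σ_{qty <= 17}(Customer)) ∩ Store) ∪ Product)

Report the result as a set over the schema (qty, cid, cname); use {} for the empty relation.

σ[qty <= 17]: keep tuples satisfying qty <= 17 → {(16, Rae, 39), (4, Jo, 2), (7, Sam, 29), (9, Uma, 29)}
Taking the intersection: {(16, Rae, 39), (4, Jo, 2), (7, Sam, 29), (9, Uma, 29)}
Taking the union: {(10, Hal, 21), (16, Rae, 39), (17, Bo, 13), (25, Yan, 19), (4, Jo, 2), (7, Sam, 29), (9, Uma, 29)}
π[qty, cid, cname]: project onto (qty, cid, cname) → {(10, 21, Hal), (16, 39, Rae), (17, 13, Bo), (25, 19, Yan), (4, 2, Jo), (7, 29, Sam), (9, 29, Uma)}

{(10, 21, Hal), (16, 39, Rae), (17, 13, Bo), (25, 19, Yan), (4, 2, Jo), (7, 29, Sam), (9, 29, Uma)}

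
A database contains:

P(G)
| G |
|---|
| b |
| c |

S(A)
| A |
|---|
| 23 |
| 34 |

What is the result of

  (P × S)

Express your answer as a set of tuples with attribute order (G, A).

{(b, 23), (b, 34), (c, 23), (c, 34)}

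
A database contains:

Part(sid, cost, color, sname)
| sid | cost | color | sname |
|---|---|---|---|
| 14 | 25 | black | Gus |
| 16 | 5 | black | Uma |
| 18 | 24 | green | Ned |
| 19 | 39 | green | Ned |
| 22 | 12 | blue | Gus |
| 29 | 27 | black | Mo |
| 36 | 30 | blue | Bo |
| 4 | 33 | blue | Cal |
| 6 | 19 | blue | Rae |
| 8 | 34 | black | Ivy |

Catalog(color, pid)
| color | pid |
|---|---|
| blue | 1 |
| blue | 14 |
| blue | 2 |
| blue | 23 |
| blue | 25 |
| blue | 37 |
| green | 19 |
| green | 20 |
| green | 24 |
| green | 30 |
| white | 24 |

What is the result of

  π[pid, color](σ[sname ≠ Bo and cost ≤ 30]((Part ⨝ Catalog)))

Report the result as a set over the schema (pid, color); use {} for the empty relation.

Joining Part and Catalog on color yields {(18, 24, green, Ned, 19), (18, 24, green, Ned, 20), (18, 24, green, Ned, 24), (18, 24, green, Ned, 30), (19, 39, green, Ned, 19), (19, 39, green, Ned, 20), (19, 39, green, Ned, 24), (19, 39, green, Ned, 30), (22, 12, blue, Gus, 1), (22, 12, blue, Gus, 14), (22, 12, blue, Gus, 2), (22, 12, blue, Gus, 23), (22, 12, blue, Gus, 25), (22, 12, blue, Gus, 37), (36, 30, blue, Bo, 1), (36, 30, blue, Bo, 14), (36, 30, blue, Bo, 2), (36, 30, blue, Bo, 23), (36, 30, blue, Bo, 25), (36, 30, blue, Bo, 37), (4, 33, blue, Cal, 1), (4, 33, blue, Cal, 14), (4, 33, blue, Cal, 2), (4, 33, blue, Cal, 23), (4, 33, blue, Cal, 25), (4, 33, blue, Cal, 37), (6, 19, blue, Rae, 1), (6, 19, blue, Rae, 14), (6, 19, blue, Rae, 2), (6, 19, blue, Rae, 23), (6, 19, blue, Rae, 25), (6, 19, blue, Rae, 37)}.
Selection sname ≠ Bo and cost ≤ 30: {(18, 24, green, Ned, 19), (18, 24, green, Ned, 20), (18, 24, green, Ned, 24), (18, 24, green, Ned, 30), (22, 12, blue, Gus, 1), (22, 12, blue, Gus, 14), (22, 12, blue, Gus, 2), (22, 12, blue, Gus, 23), (22, 12, blue, Gus, 25), (22, 12, blue, Gus, 37), (6, 19, blue, Rae, 1), (6, 19, blue, Rae, 14), (6, 19, blue, Rae, 2), (6, 19, blue, Rae, 23), (6, 19, blue, Rae, 25), (6, 19, blue, Rae, 37)}
π_{pid, color} gives {(1, blue), (14, blue), (19, green), (2, blue), (20, green), (23, blue), (24, green), (25, blue), (30, green), (37, blue)} (6 duplicate(s) eliminated).

{(1, blue), (14, blue), (19, green), (2, blue), (20, green), (23, blue), (24, green), (25, blue), (30, green), (37, blue)}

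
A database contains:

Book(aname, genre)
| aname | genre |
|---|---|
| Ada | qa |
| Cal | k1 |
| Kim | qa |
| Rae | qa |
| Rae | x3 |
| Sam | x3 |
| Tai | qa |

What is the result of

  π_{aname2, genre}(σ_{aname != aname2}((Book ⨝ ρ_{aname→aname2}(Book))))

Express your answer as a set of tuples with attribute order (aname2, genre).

ρ[aname→aname2]: schema becomes (aname2, genre); tuples unchanged.
Joining Book and ρ_{aname→aname2}(Book) on genre yields {(Ada, qa, Ada), (Ada, qa, Kim), (Ada, qa, Rae), (Ada, qa, Tai), (Cal, k1, Cal), (Kim, qa, Ada), (Kim, qa, Kim), (Kim, qa, Rae), (Kim, qa, Tai), (Rae, qa, Ada), (Rae, qa, Kim), (Rae, qa, Rae), (Rae, qa, Tai), (Rae, x3, Rae), (Rae, x3, Sam), (Sam, x3, Rae), (Sam, x3, Sam), (Tai, qa, Ada), (Tai, qa, Kim), (Tai, qa, Rae), (Tai, qa, Tai)}.
σ[aname != aname2]: keep tuples satisfying aname != aname2 → {(Ada, qa, Kim), (Ada, qa, Rae), (Ada, qa, Tai), (Kim, qa, Ada), (Kim, qa, Rae), (Kim, qa, Tai), (Rae, qa, Ada), (Rae, qa, Kim), (Rae, qa, Tai), (Rae, x3, Sam), (Sam, x3, Rae), (Tai, qa, Ada), (Tai, qa, Kim), (Tai, qa, Rae)}
π[aname2, genre]: project onto (aname2, genre) (8 duplicate(s) eliminated) → {(Ada, qa), (Kim, qa), (Rae, qa), (Rae, x3), (Sam, x3), (Tai, qa)}

{(Ada, qa), (Kim, qa), (Rae, qa), (Rae, x3), (Sam, x3), (Tai, qa)}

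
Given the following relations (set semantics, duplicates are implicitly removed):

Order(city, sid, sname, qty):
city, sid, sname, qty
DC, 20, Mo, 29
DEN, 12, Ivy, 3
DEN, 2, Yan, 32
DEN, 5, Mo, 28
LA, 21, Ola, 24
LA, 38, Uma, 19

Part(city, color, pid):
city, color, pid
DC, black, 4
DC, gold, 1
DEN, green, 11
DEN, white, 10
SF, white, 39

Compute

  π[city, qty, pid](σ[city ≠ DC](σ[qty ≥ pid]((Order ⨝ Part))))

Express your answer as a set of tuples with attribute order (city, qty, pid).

{(DEN, 28, 10), (DEN, 28, 11), (DEN, 32, 10), (DEN, 32, 11)}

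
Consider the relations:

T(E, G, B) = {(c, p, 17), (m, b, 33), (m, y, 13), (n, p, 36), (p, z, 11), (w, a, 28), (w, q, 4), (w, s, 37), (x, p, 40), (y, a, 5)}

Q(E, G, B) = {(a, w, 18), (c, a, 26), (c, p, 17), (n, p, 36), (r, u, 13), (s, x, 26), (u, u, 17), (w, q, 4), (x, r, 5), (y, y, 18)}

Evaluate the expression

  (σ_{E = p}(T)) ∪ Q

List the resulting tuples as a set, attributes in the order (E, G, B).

Filtering on E = p leaves {(p, z, 11)}.
Set union of the two operands is {(a, w, 18), (c, a, 26), (c, p, 17), (n, p, 36), (p, z, 11), (r, u, 13), (s, x, 26), (u, u, 17), (w, q, 4), (x, r, 5), (y, y, 18)}.

{(a, w, 18), (c, a, 26), (c, p, 17), (n, p, 36), (p, z, 11), (r, u, 13), (s, x, 26), (u, u, 17), (w, q, 4), (x, r, 5), (y, y, 18)}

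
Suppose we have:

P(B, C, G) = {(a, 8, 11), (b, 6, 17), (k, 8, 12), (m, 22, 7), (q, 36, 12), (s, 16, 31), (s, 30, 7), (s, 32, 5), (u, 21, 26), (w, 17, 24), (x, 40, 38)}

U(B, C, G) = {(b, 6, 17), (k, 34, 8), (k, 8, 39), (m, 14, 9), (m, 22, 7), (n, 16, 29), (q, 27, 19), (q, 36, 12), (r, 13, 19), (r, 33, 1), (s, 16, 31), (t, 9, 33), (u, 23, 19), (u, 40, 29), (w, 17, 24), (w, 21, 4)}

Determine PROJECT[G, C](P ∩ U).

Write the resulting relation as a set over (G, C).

Taking the intersection: {(b, 6, 17), (m, 22, 7), (q, 36, 12), (s, 16, 31), (w, 17, 24)}
π[G, C]: project onto (G, C) → {(12, 36), (17, 6), (24, 17), (31, 16), (7, 22)}

{(12, 36), (17, 6), (24, 17), (31, 16), (7, 22)}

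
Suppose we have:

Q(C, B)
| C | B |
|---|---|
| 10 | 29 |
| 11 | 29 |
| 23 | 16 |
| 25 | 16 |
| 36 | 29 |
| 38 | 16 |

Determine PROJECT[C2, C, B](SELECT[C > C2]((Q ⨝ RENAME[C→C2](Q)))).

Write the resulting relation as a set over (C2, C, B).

{(10, 11, 29), (10, 36, 29), (11, 36, 29), (23, 25, 16), (23, 38, 16), (25, 38, 16)}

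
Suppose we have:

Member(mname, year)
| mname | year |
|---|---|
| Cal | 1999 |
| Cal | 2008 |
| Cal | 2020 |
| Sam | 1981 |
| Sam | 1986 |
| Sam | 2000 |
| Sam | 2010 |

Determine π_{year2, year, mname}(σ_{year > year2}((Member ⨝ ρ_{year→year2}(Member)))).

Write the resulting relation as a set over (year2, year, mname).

ρ[year→year2]: schema becomes (mname, year2); tuples unchanged.
Member ⋈ ρ_{year→year2}(Member) (natural join on mname): {(Cal, 1999, 1999), (Cal, 1999, 2008), (Cal, 1999, 2020), (Cal, 2008, 1999), (Cal, 2008, 2008), (Cal, 2008, 2020), (Cal, 2020, 1999), (Cal, 2020, 2008), (Cal, 2020, 2020), (Sam, 1981, 1981), (Sam, 1981, 1986), (Sam, 1981, 2000), (Sam, 1981, 2010), (Sam, 1986, 1981), (Sam, 1986, 1986), (Sam, 1986, 2000), (Sam, 1986, 2010), (Sam, 2000, 1981), (Sam, 2000, 1986), (Sam, 2000, 2000), (Sam, 2000, 2010), (Sam, 2010, 1981), (Sam, 2010, 1986), (Sam, 2010, 2000), (Sam, 2010, 2010)}
Selection year > year2: {(Cal, 2008, 1999), (Cal, 2020, 1999), (Cal, 2020, 2008), (Sam, 1986, 1981), (Sam, 2000, 1981), (Sam, 2000, 1986), (Sam, 2010, 1981), (Sam, 2010, 1986), (Sam, 2010, 2000)}
π_{year2, year, mname} gives {(1981, 1986, Sam), (1981, 2000, Sam), (1981, 2010, Sam), (1986, 2000, Sam), (1986, 2010, Sam), (1999, 2008, Cal), (1999, 2020, Cal), (2000, 2010, Sam), (2008, 2020, Cal)}.

{(1981, 1986, Sam), (1981, 2000, Sam), (1981, 2010, Sam), (1986, 2000, Sam), (1986, 2010, Sam), (1999, 2008, Cal), (1999, 2020, Cal), (2000, 2010, Sam), (2008, 2020, Cal)}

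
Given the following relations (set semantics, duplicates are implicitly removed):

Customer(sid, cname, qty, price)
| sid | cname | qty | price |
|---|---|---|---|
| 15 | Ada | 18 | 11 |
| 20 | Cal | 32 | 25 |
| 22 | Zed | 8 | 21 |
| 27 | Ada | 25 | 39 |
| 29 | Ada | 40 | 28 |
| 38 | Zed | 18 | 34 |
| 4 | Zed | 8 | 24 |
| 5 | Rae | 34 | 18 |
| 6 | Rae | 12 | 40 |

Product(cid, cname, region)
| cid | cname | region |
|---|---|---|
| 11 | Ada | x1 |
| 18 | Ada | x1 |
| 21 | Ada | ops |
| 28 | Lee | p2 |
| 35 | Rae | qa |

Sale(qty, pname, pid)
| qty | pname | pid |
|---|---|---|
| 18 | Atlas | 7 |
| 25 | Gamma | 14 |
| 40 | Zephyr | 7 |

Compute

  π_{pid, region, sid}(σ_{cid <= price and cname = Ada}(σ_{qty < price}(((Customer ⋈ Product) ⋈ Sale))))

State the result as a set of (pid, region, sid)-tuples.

{(14, ops, 27), (14, x1, 27)}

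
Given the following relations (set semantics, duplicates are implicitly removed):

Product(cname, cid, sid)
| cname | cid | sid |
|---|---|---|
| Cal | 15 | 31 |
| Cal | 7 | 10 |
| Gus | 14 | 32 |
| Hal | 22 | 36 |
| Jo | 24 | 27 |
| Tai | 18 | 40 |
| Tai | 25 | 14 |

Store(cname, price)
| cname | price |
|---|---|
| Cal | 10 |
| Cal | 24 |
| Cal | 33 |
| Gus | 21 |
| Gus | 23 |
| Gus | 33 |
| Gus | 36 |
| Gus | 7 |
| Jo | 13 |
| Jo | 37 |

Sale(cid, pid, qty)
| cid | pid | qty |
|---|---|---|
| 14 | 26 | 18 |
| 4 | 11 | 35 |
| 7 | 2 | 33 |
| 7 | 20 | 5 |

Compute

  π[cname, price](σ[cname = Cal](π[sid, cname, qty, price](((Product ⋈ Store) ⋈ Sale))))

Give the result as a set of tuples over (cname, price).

{(Cal, 10), (Cal, 24), (Cal, 33)}

Product ⋈ Store (natural join on cname): {(Cal, 15, 31, 10), (Cal, 15, 31, 24), (Cal, 15, 31, 33), (Cal, 7, 10, 10), (Cal, 7, 10, 24), (Cal, 7, 10, 33), (Gus, 14, 32, 21), (Gus, 14, 32, 23), (Gus, 14, 32, 33), (Gus, 14, 32, 36), (Gus, 14, 32, 7), (Jo, 24, 27, 13), (Jo, 24, 27, 37)}
(Product ⋈ Store) ⋈ Sale (natural join on cid): {(Cal, 7, 10, 10, 2, 33), (Cal, 7, 10, 10, 20, 5), (Cal, 7, 10, 24, 2, 33), (Cal, 7, 10, 24, 20, 5), (Cal, 7, 10, 33, 2, 33), (Cal, 7, 10, 33, 20, 5), (Gus, 14, 32, 21, 26, 18), (Gus, 14, 32, 23, 26, 18), (Gus, 14, 32, 33, 26, 18), (Gus, 14, 32, 36, 26, 18), (Gus, 14, 32, 7, 26, 18)}
π[sid, cname, qty, price]: project onto (sid, cname, qty, price) → {(10, Cal, 33, 10), (10, Cal, 33, 24), (10, Cal, 33, 33), (10, Cal, 5, 10), (10, Cal, 5, 24), (10, Cal, 5, 33), (32, Gus, 18, 21), (32, Gus, 18, 23), (32, Gus, 18, 33), (32, Gus, 18, 36), (32, Gus, 18, 7)}
Filtering on cname = Cal leaves {(10, Cal, 33, 10), (10, Cal, 33, 24), (10, Cal, 33, 33), (10, Cal, 5, 10), (10, Cal, 5, 24), (10, Cal, 5, 33)}.
π[cname, price]: project onto (cname, price) (3 duplicate(s) eliminated) → {(Cal, 10), (Cal, 24), (Cal, 33)}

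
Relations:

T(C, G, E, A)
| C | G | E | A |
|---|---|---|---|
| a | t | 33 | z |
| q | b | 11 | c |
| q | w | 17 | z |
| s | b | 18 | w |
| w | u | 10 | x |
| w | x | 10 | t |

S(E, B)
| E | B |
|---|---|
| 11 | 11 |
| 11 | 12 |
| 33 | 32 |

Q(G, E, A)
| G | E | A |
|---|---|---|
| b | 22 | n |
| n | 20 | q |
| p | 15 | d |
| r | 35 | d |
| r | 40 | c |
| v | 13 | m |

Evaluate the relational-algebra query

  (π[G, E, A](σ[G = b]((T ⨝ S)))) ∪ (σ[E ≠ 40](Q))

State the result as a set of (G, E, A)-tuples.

Joining T and S on E yields {(a, t, 33, z, 32), (q, b, 11, c, 11), (q, b, 11, c, 12)}.
Selection G = b: {(q, b, 11, c, 11), (q, b, 11, c, 12)}
π[G, E, A]: project onto (G, E, A) (1 duplicate(s) eliminated) → {(b, 11, c)}
Selection E ≠ 40: {(b, 22, n), (n, 20, q), (p, 15, d), (r, 35, d), (v, 13, m)}
Union: {(b, 11, c)} with {(b, 22, n), (n, 20, q), (p, 15, d), (r, 35, d), (v, 13, m)} → {(b, 11, c), (b, 22, n), (n, 20, q), (p, 15, d), (r, 35, d), (v, 13, m)}

{(b, 11, c), (b, 22, n), (n, 20, q), (p, 15, d), (r, 35, d), (v, 13, m)}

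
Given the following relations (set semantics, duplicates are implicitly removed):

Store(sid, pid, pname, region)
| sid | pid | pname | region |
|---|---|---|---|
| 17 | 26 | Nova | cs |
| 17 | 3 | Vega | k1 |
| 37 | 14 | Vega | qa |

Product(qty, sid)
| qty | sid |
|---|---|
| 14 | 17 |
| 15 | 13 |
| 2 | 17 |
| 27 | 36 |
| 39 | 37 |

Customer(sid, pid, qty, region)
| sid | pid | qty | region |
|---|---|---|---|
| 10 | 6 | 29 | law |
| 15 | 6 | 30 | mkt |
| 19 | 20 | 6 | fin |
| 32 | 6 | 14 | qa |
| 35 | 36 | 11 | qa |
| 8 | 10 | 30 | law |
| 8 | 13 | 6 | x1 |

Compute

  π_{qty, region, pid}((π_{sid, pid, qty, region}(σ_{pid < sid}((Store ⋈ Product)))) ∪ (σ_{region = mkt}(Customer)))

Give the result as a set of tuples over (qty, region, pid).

Store ⋈ Product (natural join on sid): {(17, 26, Nova, cs, 14), (17, 26, Nova, cs, 2), (17, 3, Vega, k1, 14), (17, 3, Vega, k1, 2), (37, 14, Vega, qa, 39)}
Selection pid < sid: {(17, 3, Vega, k1, 14), (17, 3, Vega, k1, 2), (37, 14, Vega, qa, 39)}
π_{sid, pid, qty, region} gives {(17, 3, 14, k1), (17, 3, 2, k1), (37, 14, 39, qa)}.
Selection region = mkt: {(15, 6, 30, mkt)}
Set union of the two operands is {(15, 6, 30, mkt), (17, 3, 14, k1), (17, 3, 2, k1), (37, 14, 39, qa)}.
π_{qty, region, pid} gives {(14, k1, 3), (2, k1, 3), (30, mkt, 6), (39, qa, 14)}.

{(14, k1, 3), (2, k1, 3), (30, mkt, 6), (39, qa, 14)}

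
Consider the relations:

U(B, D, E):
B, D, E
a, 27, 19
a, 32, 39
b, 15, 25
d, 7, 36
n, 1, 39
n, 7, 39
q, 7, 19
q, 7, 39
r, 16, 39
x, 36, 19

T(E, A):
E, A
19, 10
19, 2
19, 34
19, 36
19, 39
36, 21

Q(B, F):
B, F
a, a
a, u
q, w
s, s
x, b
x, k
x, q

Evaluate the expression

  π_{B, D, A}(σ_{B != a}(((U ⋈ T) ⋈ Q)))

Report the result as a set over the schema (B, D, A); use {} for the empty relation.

Natural join on E: {(a, 27, 19, 10), (a, 27, 19, 2), (a, 27, 19, 34), (a, 27, 19, 36), (a, 27, 19, 39), (d, 7, 36, 21), (q, 7, 19, 10), (q, 7, 19, 2), (q, 7, 19, 34), (q, 7, 19, 36), (q, 7, 19, 39), (x, 36, 19, 10), (x, 36, 19, 2), (x, 36, 19, 34), (x, 36, 19, 36), (x, 36, 19, 39)}
Natural join on B: {(a, 27, 19, 10, a), (a, 27, 19, 10, u), (a, 27, 19, 2, a), (a, 27, 19, 2, u), (a, 27, 19, 34, a), (a, 27, 19, 34, u), (a, 27, 19, 36, a), (a, 27, 19, 36, u), (a, 27, 19, 39, a), (a, 27, 19, 39, u), (q, 7, 19, 10, w), (q, 7, 19, 2, w), (q, 7, 19, 34, w), (q, 7, 19, 36, w), (q, 7, 19, 39, w), (x, 36, 19, 10, b), (x, 36, 19, 10, k), (x, 36, 19, 10, q), (x, 36, 19, 2, b), (x, 36, 19, 2, k), (x, 36, 19, 2, q), (x, 36, 19, 34, b), (x, 36, 19, 34, k), (x, 36, 19, 34, q), (x, 36, 19, 36, b), (x, 36, 19, 36, k), (x, 36, 19, 36, q), (x, 36, 19, 39, b), (x, 36, 19, 39, k), (x, 36, 19, 39, q)}
σ[B != a]: keep tuples satisfying B != a → {(q, 7, 19, 10, w), (q, 7, 19, 2, w), (q, 7, 19, 34, w), (q, 7, 19, 36, w), (q, 7, 19, 39, w), (x, 36, 19, 10, b), (x, 36, 19, 10, k), (x, 36, 19, 10, q), (x, 36, 19, 2, b), (x, 36, 19, 2, k), (x, 36, 19, 2, q), (x, 36, 19, 34, b), (x, 36, 19, 34, k), (x, 36, 19, 34, q), (x, 36, 19, 36, b), (x, 36, 19, 36, k), (x, 36, 19, 36, q), (x, 36, 19, 39, b), (x, 36, 19, 39, k), (x, 36, 19, 39, q)}
π_{B, D, A} gives {(q, 7, 10), (q, 7, 2), (q, 7, 34), (q, 7, 36), (q, 7, 39), (x, 36, 10), (x, 36, 2), (x, 36, 34), (x, 36, 36), (x, 36, 39)} (10 duplicate(s) eliminated).

{(q, 7, 10), (q, 7, 2), (q, 7, 34), (q, 7, 36), (q, 7, 39), (x, 36, 10), (x, 36, 2), (x, 36, 34), (x, 36, 36), (x, 36, 39)}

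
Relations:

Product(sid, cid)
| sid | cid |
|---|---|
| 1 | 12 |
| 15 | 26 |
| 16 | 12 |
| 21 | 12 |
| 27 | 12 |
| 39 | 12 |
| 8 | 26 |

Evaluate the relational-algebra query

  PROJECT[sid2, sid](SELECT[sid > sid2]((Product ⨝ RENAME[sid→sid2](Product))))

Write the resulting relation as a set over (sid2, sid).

{(1, 16), (1, 21), (1, 27), (1, 39), (16, 21), (16, 27), (16, 39), (21, 27), (21, 39), (27, 39), (8, 15)}

ρ[sid→sid2]: schema becomes (sid2, cid); tuples unchanged.
Natural join on cid: {(1, 12, 1), (1, 12, 16), (1, 12, 21), (1, 12, 27), (1, 12, 39), (15, 26, 15), (15, 26, 8), (16, 12, 1), (16, 12, 16), (16, 12, 21), (16, 12, 27), (16, 12, 39), (21, 12, 1), (21, 12, 16), (21, 12, 21), (21, 12, 27), (21, 12, 39), (27, 12, 1), (27, 12, 16), (27, 12, 21), (27, 12, 27), (27, 12, 39), (39, 12, 1), (39, 12, 16), (39, 12, 21), (39, 12, 27), (39, 12, 39), (8, 26, 15), (8, 26, 8)}
σ[sid > sid2]: keep tuples satisfying sid > sid2 → {(15, 26, 8), (16, 12, 1), (21, 12, 1), (21, 12, 16), (27, 12, 1), (27, 12, 16), (27, 12, 21), (39, 12, 1), (39, 12, 16), (39, 12, 21), (39, 12, 27)}
π[sid2, sid]: project onto (sid2, sid) → {(1, 16), (1, 21), (1, 27), (1, 39), (16, 21), (16, 27), (16, 39), (21, 27), (21, 39), (27, 39), (8, 15)}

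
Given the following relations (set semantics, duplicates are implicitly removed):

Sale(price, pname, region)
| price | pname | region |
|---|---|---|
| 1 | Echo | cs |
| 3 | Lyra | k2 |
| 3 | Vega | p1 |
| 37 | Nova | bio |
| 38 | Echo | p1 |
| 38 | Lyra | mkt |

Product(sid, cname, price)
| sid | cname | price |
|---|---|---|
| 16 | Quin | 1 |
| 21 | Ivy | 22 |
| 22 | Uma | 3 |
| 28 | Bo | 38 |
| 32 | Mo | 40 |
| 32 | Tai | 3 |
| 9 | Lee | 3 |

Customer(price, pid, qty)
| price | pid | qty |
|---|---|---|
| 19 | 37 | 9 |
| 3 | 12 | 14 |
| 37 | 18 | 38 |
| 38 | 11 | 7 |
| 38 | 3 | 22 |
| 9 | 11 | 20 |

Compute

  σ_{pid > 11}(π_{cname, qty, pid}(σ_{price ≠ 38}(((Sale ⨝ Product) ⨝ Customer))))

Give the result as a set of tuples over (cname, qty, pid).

{(Lee, 14, 12), (Tai, 14, 12), (Uma, 14, 12)}

Natural join on price: {(1, Echo, cs, 16, Quin), (3, Lyra, k2, 22, Uma), (3, Lyra, k2, 32, Tai), (3, Lyra, k2, 9, Lee), (3, Vega, p1, 22, Uma), (3, Vega, p1, 32, Tai), (3, Vega, p1, 9, Lee), (38, Echo, p1, 28, Bo), (38, Lyra, mkt, 28, Bo)}
Natural join on price: {(3, Lyra, k2, 22, Uma, 12, 14), (3, Lyra, k2, 32, Tai, 12, 14), (3, Lyra, k2, 9, Lee, 12, 14), (3, Vega, p1, 22, Uma, 12, 14), (3, Vega, p1, 32, Tai, 12, 14), (3, Vega, p1, 9, Lee, 12, 14), (38, Echo, p1, 28, Bo, 11, 7), (38, Echo, p1, 28, Bo, 3, 22), (38, Lyra, mkt, 28, Bo, 11, 7), (38, Lyra, mkt, 28, Bo, 3, 22)}
Apply σ_{price ≠ 38}; surviving tuples: {(3, Lyra, k2, 22, Uma, 12, 14), (3, Lyra, k2, 32, Tai, 12, 14), (3, Lyra, k2, 9, Lee, 12, 14), (3, Vega, p1, 22, Uma, 12, 14), (3, Vega, p1, 32, Tai, 12, 14), (3, Vega, p1, 9, Lee, 12, 14)}
π_{cname, qty, pid} gives {(Lee, 14, 12), (Tai, 14, 12), (Uma, 14, 12)} (3 duplicate(s) eliminated).
Apply σ_{pid > 11}; surviving tuples: {(Lee, 14, 12), (Tai, 14, 12), (Uma, 14, 12)}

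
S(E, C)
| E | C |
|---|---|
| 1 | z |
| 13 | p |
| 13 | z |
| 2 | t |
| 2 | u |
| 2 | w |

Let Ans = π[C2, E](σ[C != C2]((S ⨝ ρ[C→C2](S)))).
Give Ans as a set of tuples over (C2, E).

{(p, 13), (t, 2), (u, 2), (w, 2), (z, 13)}

ρ[C→C2]: schema becomes (E, C2); tuples unchanged.
S ⋈ ρ[C→C2](S) (natural join on E): {(1, z, z), (13, p, p), (13, p, z), (13, z, p), (13, z, z), (2, t, t), (2, t, u), (2, t, w), (2, u, t), (2, u, u), (2, u, w), (2, w, t), (2, w, u), (2, w, w)}
Filtering on C != C2 leaves {(13, p, z), (13, z, p), (2, t, u), (2, t, w), (2, u, t), (2, u, w), (2, w, t), (2, w, u)}.
π[C2, E]: project onto (C2, E) (3 duplicate(s) eliminated) → {(p, 13), (t, 2), (u, 2), (w, 2), (z, 13)}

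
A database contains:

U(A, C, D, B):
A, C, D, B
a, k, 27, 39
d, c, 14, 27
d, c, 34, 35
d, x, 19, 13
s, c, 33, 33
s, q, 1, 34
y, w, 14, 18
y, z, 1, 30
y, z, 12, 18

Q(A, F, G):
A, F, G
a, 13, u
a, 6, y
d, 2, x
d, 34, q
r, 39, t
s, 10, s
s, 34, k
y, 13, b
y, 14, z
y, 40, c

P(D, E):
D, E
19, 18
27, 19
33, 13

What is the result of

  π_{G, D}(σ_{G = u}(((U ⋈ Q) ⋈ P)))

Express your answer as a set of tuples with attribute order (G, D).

{(u, 27)}

Natural join on A: {(a, k, 27, 39, 13, u), (a, k, 27, 39, 6, y), (d, c, 14, 27, 2, x), (d, c, 14, 27, 34, q), (d, c, 34, 35, 2, x), (d, c, 34, 35, 34, q), (d, x, 19, 13, 2, x), (d, x, 19, 13, 34, q), (s, c, 33, 33, 10, s), (s, c, 33, 33, 34, k), (s, q, 1, 34, 10, s), (s, q, 1, 34, 34, k), (y, w, 14, 18, 13, b), (y, w, 14, 18, 14, z), (y, w, 14, 18, 40, c), (y, z, 1, 30, 13, b), (y, z, 1, 30, 14, z), (y, z, 1, 30, 40, c), (y, z, 12, 18, 13, b), (y, z, 12, 18, 14, z), (y, z, 12, 18, 40, c)}
Natural join on D: {(a, k, 27, 39, 13, u, 19), (a, k, 27, 39, 6, y, 19), (d, x, 19, 13, 2, x, 18), (d, x, 19, 13, 34, q, 18), (s, c, 33, 33, 10, s, 13), (s, c, 33, 33, 34, k, 13)}
Apply σ_{G = u}; surviving tuples: {(a, k, 27, 39, 13, u, 19)}
π_{G, D} gives {(u, 27)}.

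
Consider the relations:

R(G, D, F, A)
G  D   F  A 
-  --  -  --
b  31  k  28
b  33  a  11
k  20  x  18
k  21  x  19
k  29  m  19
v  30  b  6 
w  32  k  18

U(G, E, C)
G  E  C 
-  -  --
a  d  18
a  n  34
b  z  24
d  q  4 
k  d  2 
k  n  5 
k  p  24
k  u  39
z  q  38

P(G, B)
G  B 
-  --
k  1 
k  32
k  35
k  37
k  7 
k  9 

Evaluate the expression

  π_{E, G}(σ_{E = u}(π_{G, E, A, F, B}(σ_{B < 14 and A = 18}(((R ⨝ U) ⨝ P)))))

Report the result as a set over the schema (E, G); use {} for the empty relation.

R ⋈ U (natural join on G): {(b, 31, k, 28, z, 24), (b, 33, a, 11, z, 24), (k, 20, x, 18, d, 2), (k, 20, x, 18, n, 5), (k, 20, x, 18, p, 24), (k, 20, x, 18, u, 39), (k, 21, x, 19, d, 2), (k, 21, x, 19, n, 5), (k, 21, x, 19, p, 24), (k, 21, x, 19, u, 39), (k, 29, m, 19, d, 2), (k, 29, m, 19, n, 5), (k, 29, m, 19, p, 24), (k, 29, m, 19, u, 39)}
(R ⨝ U) ⋈ P (natural join on G): {(k, 20, x, 18, d, 2, 1), (k, 20, x, 18, d, 2, 32), (k, 20, x, 18, d, 2, 35), (k, 20, x, 18, d, 2, 37), (k, 20, x, 18, d, 2, 7), (k, 20, x, 18, d, 2, 9), (k, 20, x, 18, n, 5, 1), (k, 20, x, 18, n, 5, 32), (k, 20, x, 18, n, 5, 35), (k, 20, x, 18, n, 5, 37), (k, 20, x, 18, n, 5, 7), (k, 20, x, 18, n, 5, 9), (k, 20, x, 18, p, 24, 1), (k, 20, x, 18, p, 24, 32), (k, 20, x, 18, p, 24, 35), (k, 20, x, 18, p, 24, 37), (k, 20, x, 18, p, 24, 7), (k, 20, x, 18, p, 24, 9), (k, 20, x, 18, u, 39, 1), (k, 20, x, 18, u, 39, 32), (k, 20, x, 18, u, 39, 35), (k, 20, x, 18, u, 39, 37), (k, 20, x, 18, u, 39, 7), (k, 20, x, 18, u, 39, 9), (k, 21, x, 19, d, 2, 1), (k, 21, x, 19, d, 2, 32), (k, 21, x, 19, d, 2, 35), (k, 21, x, 19, d, 2, 37), (k, 21, x, 19, d, 2, 7), (k, 21, x, 19, d, 2, 9), (k, 21, x, 19, n, 5, 1), (k, 21, x, 19, n, 5, 32), (k, 21, x, 19, n, 5, 35), (k, 21, x, 19, n, 5, 37), (k, 21, x, 19, n, 5, 7), (k, 21, x, 19, n, 5, 9), (k, 21, x, 19, p, 24, 1), (k, 21, x, 19, p, 24, 32), (k, 21, x, 19, p, 24, 35), (k, 21, x, 19, p, 24, 37), (k, 21, x, 19, p, 24, 7), (k, 21, x, 19, p, 24, 9), (k, 21, x, 19, u, 39, 1), (k, 21, x, 19, u, 39, 32), (k, 21, x, 19, u, 39, 35), (k, 21, x, 19, u, 39, 37), (k, 21, x, 19, u, 39, 7), (k, 21, x, 19, u, 39, 9), (k, 29, m, 19, d, 2, 1), (k, 29, m, 19, d, 2, 32), (k, 29, m, 19, d, 2, 35), (k, 29, m, 19, d, 2, 37), (k, 29, m, 19, d, 2, 7), (k, 29, m, 19, d, 2, 9), (k, 29, m, 19, n, 5, 1), (k, 29, m, 19, n, 5, 32), (k, 29, m, 19, n, 5, 35), (k, 29, m, 19, n, 5, 37), (k, 29, m, 19, n, 5, 7), (k, 29, m, 19, n, 5, 9), (k, 29, m, 19, p, 24, 1), (k, 29, m, 19, p, 24, 32), (k, 29, m, 19, p, 24, 35), (k, 29, m, 19, p, 24, 37), (k, 29, m, 19, p, 24, 7), (k, 29, m, 19, p, 24, 9), (k, 29, m, 19, u, 39, 1), (k, 29, m, 19, u, 39, 32), (k, 29, m, 19, u, 39, 35), (k, 29, m, 19, u, 39, 37), (k, 29, m, 19, u, 39, 7), (k, 29, m, 19, u, 39, 9)}
σ[B < 14 and A = 18]: keep tuples satisfying B < 14 and A = 18 → {(k, 20, x, 18, d, 2, 1), (k, 20, x, 18, d, 2, 7), (k, 20, x, 18, d, 2, 9), (k, 20, x, 18, n, 5, 1), (k, 20, x, 18, n, 5, 7), (k, 20, x, 18, n, 5, 9), (k, 20, x, 18, p, 24, 1), (k, 20, x, 18, p, 24, 7), (k, 20, x, 18, p, 24, 9), (k, 20, x, 18, u, 39, 1), (k, 20, x, 18, u, 39, 7), (k, 20, x, 18, u, 39, 9)}
Projecting to G, E, A, F, B: {(k, d, 18, x, 1), (k, d, 18, x, 7), (k, d, 18, x, 9), (k, n, 18, x, 1), (k, n, 18, x, 7), (k, n, 18, x, 9), (k, p, 18, x, 1), (k, p, 18, x, 7), (k, p, 18, x, 9), (k, u, 18, x, 1), (k, u, 18, x, 7), (k, u, 18, x, 9)}
σ[E = u]: keep tuples satisfying E = u → {(k, u, 18, x, 1), (k, u, 18, x, 7), (k, u, 18, x, 9)}
Projecting to E, G (2 duplicate(s) eliminated): {(u, k)}

{(u, k)}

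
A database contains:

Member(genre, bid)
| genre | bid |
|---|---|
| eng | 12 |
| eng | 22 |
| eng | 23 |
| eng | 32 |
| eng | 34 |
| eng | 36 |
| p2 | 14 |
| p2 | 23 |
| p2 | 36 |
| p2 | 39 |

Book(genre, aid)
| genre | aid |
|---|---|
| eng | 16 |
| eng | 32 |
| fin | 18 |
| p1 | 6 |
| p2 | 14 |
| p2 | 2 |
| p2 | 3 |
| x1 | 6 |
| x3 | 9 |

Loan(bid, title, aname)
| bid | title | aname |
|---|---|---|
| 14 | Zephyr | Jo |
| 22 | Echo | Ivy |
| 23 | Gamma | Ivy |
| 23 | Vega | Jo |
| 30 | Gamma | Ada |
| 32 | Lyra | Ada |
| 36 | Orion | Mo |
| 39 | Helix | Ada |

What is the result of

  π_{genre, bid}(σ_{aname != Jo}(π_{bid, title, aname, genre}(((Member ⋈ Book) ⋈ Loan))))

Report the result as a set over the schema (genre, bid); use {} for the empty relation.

Natural join on genre: {(eng, 12, 16), (eng, 12, 32), (eng, 22, 16), (eng, 22, 32), (eng, 23, 16), (eng, 23, 32), (eng, 32, 16), (eng, 32, 32), (eng, 34, 16), (eng, 34, 32), (eng, 36, 16), (eng, 36, 32), (p2, 14, 14), (p2, 14, 2), (p2, 14, 3), (p2, 23, 14), (p2, 23, 2), (p2, 23, 3), (p2, 36, 14), (p2, 36, 2), (p2, 36, 3), (p2, 39, 14), (p2, 39, 2), (p2, 39, 3)}
Natural join on bid: {(eng, 22, 16, Echo, Ivy), (eng, 22, 32, Echo, Ivy), (eng, 23, 16, Gamma, Ivy), (eng, 23, 16, Vega, Jo), (eng, 23, 32, Gamma, Ivy), (eng, 23, 32, Vega, Jo), (eng, 32, 16, Lyra, Ada), (eng, 32, 32, Lyra, Ada), (eng, 36, 16, Orion, Mo), (eng, 36, 32, Orion, Mo), (p2, 14, 14, Zephyr, Jo), (p2, 14, 2, Zephyr, Jo), (p2, 14, 3, Zephyr, Jo), (p2, 23, 14, Gamma, Ivy), (p2, 23, 14, Vega, Jo), (p2, 23, 2, Gamma, Ivy), (p2, 23, 2, Vega, Jo), (p2, 23, 3, Gamma, Ivy), (p2, 23, 3, Vega, Jo), (p2, 36, 14, Orion, Mo), (p2, 36, 2, Orion, Mo), (p2, 36, 3, Orion, Mo), (p2, 39, 14, Helix, Ada), (p2, 39, 2, Helix, Ada), (p2, 39, 3, Helix, Ada)}
π_{bid, title, aname, genre} gives {(14, Zephyr, Jo, p2), (22, Echo, Ivy, eng), (23, Gamma, Ivy, eng), (23, Gamma, Ivy, p2), (23, Vega, Jo, eng), (23, Vega, Jo, p2), (32, Lyra, Ada, eng), (36, Orion, Mo, eng), (36, Orion, Mo, p2), (39, Helix, Ada, p2)} (15 duplicate(s) eliminated).
Filtering on aname != Jo leaves {(22, Echo, Ivy, eng), (23, Gamma, Ivy, eng), (23, Gamma, Ivy, p2), (32, Lyra, Ada, eng), (36, Orion, Mo, eng), (36, Orion, Mo, p2), (39, Helix, Ada, p2)}.
π_{genre, bid} gives {(eng, 22), (eng, 23), (eng, 32), (eng, 36), (p2, 23), (p2, 36), (p2, 39)}.

{(eng, 22), (eng, 23), (eng, 32), (eng, 36), (p2, 23), (p2, 36), (p2, 39)}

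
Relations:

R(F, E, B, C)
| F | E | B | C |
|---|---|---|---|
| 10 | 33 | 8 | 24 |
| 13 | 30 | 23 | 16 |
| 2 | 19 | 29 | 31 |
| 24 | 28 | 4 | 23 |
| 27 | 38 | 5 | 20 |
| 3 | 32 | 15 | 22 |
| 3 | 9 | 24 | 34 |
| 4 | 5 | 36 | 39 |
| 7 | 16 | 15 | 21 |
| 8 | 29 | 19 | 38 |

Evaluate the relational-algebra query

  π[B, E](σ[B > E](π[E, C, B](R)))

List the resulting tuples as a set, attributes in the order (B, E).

{(24, 9), (29, 19), (36, 5)}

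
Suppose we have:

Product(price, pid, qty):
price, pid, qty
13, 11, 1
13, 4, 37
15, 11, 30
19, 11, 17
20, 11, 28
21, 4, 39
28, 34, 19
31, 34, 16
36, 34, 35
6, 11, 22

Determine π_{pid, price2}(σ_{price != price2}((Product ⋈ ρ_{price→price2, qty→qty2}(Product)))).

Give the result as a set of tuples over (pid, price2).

ρ[price→price2, qty→qty2]: schema becomes (price2, pid, qty2); tuples unchanged.
Joining Product and ρ_{price→price2, qty→qty2}(Product) on pid yields {(13, 11, 1, 13, 1), (13, 11, 1, 15, 30), (13, 11, 1, 19, 17), (13, 11, 1, 20, 28), (13, 11, 1, 6, 22), (13, 4, 37, 13, 37), (13, 4, 37, 21, 39), (15, 11, 30, 13, 1), (15, 11, 30, 15, 30), (15, 11, 30, 19, 17), (15, 11, 30, 20, 28), (15, 11, 30, 6, 22), (19, 11, 17, 13, 1), (19, 11, 17, 15, 30), (19, 11, 17, 19, 17), (19, 11, 17, 20, 28), (19, 11, 17, 6, 22), (20, 11, 28, 13, 1), (20, 11, 28, 15, 30), (20, 11, 28, 19, 17), (20, 11, 28, 20, 28), (20, 11, 28, 6, 22), (21, 4, 39, 13, 37), (21, 4, 39, 21, 39), (28, 34, 19, 28, 19), (28, 34, 19, 31, 16), (28, 34, 19, 36, 35), (31, 34, 16, 28, 19), (31, 34, 16, 31, 16), (31, 34, 16, 36, 35), (36, 34, 35, 28, 19), (36, 34, 35, 31, 16), (36, 34, 35, 36, 35), (6, 11, 22, 13, 1), (6, 11, 22, 15, 30), (6, 11, 22, 19, 17), (6, 11, 22, 20, 28), (6, 11, 22, 6, 22)}.
σ[price != price2]: keep tuples satisfying price != price2 → {(13, 11, 1, 15, 30), (13, 11, 1, 19, 17), (13, 11, 1, 20, 28), (13, 11, 1, 6, 22), (13, 4, 37, 21, 39), (15, 11, 30, 13, 1), (15, 11, 30, 19, 17), (15, 11, 30, 20, 28), (15, 11, 30, 6, 22), (19, 11, 17, 13, 1), (19, 11, 17, 15, 30), (19, 11, 17, 20, 28), (19, 11, 17, 6, 22), (20, 11, 28, 13, 1), (20, 11, 28, 15, 30), (20, 11, 28, 19, 17), (20, 11, 28, 6, 22), (21, 4, 39, 13, 37), (28, 34, 19, 31, 16), (28, 34, 19, 36, 35), (31, 34, 16, 28, 19), (31, 34, 16, 36, 35), (36, 34, 35, 28, 19), (36, 34, 35, 31, 16), (6, 11, 22, 13, 1), (6, 11, 22, 15, 30), (6, 11, 22, 19, 17), (6, 11, 22, 20, 28)}
Keep only column(s) pid, price2 (18 duplicate(s) eliminated): {(11, 13), (11, 15), (11, 19), (11, 20), (11, 6), (34, 28), (34, 31), (34, 36), (4, 13), (4, 21)}

{(11, 13), (11, 15), (11, 19), (11, 20), (11, 6), (34, 28), (34, 31), (34, 36), (4, 13), (4, 21)}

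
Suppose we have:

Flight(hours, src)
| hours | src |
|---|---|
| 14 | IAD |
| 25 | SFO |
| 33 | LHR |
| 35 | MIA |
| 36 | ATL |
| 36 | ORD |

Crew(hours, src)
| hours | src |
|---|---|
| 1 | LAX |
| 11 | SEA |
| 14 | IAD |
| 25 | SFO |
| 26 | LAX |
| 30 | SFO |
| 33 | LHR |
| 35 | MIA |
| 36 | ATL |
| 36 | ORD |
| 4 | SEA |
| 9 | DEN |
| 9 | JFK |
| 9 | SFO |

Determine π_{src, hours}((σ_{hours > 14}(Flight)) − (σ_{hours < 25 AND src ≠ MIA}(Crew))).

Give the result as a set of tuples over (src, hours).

Apply σ_{hours > 14}; surviving tuples: {(25, SFO), (33, LHR), (35, MIA), (36, ATL), (36, ORD)}
Apply σ_{hours < 25 AND src ≠ MIA}; surviving tuples: {(1, LAX), (11, SEA), (14, IAD), (4, SEA), (9, DEN), (9, JFK), (9, SFO)}
Set difference of the two operands is {(25, SFO), (33, LHR), (35, MIA), (36, ATL), (36, ORD)}.
Projecting to src, hours: {(ATL, 36), (LHR, 33), (MIA, 35), (ORD, 36), (SFO, 25)}

{(ATL, 36), (LHR, 33), (MIA, 35), (ORD, 36), (SFO, 25)}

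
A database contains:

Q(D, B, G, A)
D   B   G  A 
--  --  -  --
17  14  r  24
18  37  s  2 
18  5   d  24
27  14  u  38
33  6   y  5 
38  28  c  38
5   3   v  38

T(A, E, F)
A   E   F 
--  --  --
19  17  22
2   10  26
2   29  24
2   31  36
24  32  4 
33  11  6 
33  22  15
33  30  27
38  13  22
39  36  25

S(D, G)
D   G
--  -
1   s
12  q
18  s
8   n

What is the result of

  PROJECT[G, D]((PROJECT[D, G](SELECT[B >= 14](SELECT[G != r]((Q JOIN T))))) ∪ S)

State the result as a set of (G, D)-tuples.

Natural join on A: {(17, 14, r, 24, 32, 4), (18, 37, s, 2, 10, 26), (18, 37, s, 2, 29, 24), (18, 37, s, 2, 31, 36), (18, 5, d, 24, 32, 4), (27, 14, u, 38, 13, 22), (38, 28, c, 38, 13, 22), (5, 3, v, 38, 13, 22)}
Filtering on G != r leaves {(18, 37, s, 2, 10, 26), (18, 37, s, 2, 29, 24), (18, 37, s, 2, 31, 36), (18, 5, d, 24, 32, 4), (27, 14, u, 38, 13, 22), (38, 28, c, 38, 13, 22), (5, 3, v, 38, 13, 22)}.
Filtering on B >= 14 leaves {(18, 37, s, 2, 10, 26), (18, 37, s, 2, 29, 24), (18, 37, s, 2, 31, 36), (27, 14, u, 38, 13, 22), (38, 28, c, 38, 13, 22)}.
π[D, G]: project onto (D, G) (2 duplicate(s) eliminated) → {(18, s), (27, u), (38, c)}
Union: {(18, s), (27, u), (38, c)} with {(1, s), (12, q), (18, s), (8, n)} → {(1, s), (12, q), (18, s), (27, u), (38, c), (8, n)}
π[G, D]: project onto (G, D) → {(c, 38), (n, 8), (q, 12), (s, 1), (s, 18), (u, 27)}

{(c, 38), (n, 8), (q, 12), (s, 1), (s, 18), (u, 27)}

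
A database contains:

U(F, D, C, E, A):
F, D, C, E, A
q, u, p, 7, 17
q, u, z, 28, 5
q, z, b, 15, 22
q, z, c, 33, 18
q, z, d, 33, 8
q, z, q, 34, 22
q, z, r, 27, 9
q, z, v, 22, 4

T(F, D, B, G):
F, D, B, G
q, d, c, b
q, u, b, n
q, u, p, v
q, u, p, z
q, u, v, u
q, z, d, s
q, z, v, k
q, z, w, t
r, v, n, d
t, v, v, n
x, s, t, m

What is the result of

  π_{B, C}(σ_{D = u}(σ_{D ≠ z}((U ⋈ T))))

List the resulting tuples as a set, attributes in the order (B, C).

{(b, p), (b, z), (p, p), (p, z), (v, p), (v, z)}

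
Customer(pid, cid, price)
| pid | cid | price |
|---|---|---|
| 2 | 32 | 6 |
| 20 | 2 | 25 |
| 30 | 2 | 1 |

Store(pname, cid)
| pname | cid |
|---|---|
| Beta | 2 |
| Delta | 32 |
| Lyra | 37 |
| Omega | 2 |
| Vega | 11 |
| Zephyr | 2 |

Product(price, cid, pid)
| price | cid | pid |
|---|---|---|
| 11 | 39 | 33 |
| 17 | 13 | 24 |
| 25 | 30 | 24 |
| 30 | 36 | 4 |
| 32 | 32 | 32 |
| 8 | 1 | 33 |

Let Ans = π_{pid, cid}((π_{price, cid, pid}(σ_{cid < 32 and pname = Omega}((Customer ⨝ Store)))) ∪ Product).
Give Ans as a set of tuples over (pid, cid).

{(20, 2), (24, 13), (24, 30), (30, 2), (32, 32), (33, 1), (33, 39), (4, 36)}

Joining Customer and Store on cid yields {(2, 32, 6, Delta), (20, 2, 25, Beta), (20, 2, 25, Omega), (20, 2, 25, Zephyr), (30, 2, 1, Beta), (30, 2, 1, Omega), (30, 2, 1, Zephyr)}.
Selection cid < 32 and pname = Omega: {(20, 2, 25, Omega), (30, 2, 1, Omega)}
π_{price, cid, pid} gives {(1, 2, 30), (25, 2, 20)}.
Set union of the two operands is {(1, 2, 30), (11, 39, 33), (17, 13, 24), (25, 2, 20), (25, 30, 24), (30, 36, 4), (32, 32, 32), (8, 1, 33)}.
π_{pid, cid} gives {(20, 2), (24, 13), (24, 30), (30, 2), (32, 32), (33, 1), (33, 39), (4, 36)}.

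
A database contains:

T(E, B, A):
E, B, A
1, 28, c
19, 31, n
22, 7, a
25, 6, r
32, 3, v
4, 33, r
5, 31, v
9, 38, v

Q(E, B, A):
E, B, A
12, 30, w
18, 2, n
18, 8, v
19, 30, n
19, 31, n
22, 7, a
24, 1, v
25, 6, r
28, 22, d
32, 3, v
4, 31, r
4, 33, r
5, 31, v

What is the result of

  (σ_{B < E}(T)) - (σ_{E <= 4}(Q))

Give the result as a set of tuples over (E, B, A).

Apply σ_{B < E}; surviving tuples: {(22, 7, a), (25, 6, r), (32, 3, v)}
Apply σ_{E <= 4}; surviving tuples: {(4, 31, r), (4, 33, r)}
Taking the difference: {(22, 7, a), (25, 6, r), (32, 3, v)}

{(22, 7, a), (25, 6, r), (32, 3, v)}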